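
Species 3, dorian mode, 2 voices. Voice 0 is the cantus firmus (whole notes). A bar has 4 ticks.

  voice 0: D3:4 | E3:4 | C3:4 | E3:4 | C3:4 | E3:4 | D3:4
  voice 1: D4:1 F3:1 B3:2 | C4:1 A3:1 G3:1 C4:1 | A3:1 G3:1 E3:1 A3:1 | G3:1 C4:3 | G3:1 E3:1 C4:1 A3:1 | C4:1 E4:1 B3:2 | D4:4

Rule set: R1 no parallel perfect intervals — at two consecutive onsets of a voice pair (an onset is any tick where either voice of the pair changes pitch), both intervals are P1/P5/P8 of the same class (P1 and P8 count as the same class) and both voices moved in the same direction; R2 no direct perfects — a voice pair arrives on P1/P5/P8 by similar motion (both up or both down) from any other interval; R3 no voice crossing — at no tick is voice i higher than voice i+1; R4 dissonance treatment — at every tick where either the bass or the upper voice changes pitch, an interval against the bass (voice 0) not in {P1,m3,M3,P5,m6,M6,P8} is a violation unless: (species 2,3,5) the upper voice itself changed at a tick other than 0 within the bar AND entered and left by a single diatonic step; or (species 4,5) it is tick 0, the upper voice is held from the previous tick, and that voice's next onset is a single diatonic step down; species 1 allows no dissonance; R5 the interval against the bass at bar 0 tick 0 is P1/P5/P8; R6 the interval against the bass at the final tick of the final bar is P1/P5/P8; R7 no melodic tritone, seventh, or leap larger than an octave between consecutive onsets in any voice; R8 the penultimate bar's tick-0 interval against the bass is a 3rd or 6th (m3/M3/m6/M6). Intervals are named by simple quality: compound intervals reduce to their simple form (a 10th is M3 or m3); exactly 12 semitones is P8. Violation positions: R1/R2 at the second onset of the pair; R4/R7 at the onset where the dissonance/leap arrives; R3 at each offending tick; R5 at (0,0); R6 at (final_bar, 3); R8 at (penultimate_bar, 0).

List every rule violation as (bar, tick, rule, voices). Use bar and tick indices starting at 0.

bar 0: v0=D3 v1=D4 downbeat P8
bar 1: v0=E3 v1=C4 downbeat m6
bar 2: v0=C3 v1=A3 downbeat M6
bar 3: v0=E3 v1=G3 downbeat m3
bar 4: v0=C3 v1=G3 downbeat P5
bar 5: v0=E3 v1=C4 downbeat m6
bar 6: v0=D3 v1=D4 downbeat P8
  -> R7 @ bar 0 tick 2 v(1,): F3->B3 leap 6st
  -> R4 @ bar 1 tick 1 v(0, 1): E3/A3 P4 untreated
  -> R2 @ bar 4 tick 0 v(0, 1): E3/C4 m6 -> C3/G3 P5 similar

(0, 2, R7, (1,))
(1, 1, R4, (0, 1))
(4, 0, R2, (0, 1))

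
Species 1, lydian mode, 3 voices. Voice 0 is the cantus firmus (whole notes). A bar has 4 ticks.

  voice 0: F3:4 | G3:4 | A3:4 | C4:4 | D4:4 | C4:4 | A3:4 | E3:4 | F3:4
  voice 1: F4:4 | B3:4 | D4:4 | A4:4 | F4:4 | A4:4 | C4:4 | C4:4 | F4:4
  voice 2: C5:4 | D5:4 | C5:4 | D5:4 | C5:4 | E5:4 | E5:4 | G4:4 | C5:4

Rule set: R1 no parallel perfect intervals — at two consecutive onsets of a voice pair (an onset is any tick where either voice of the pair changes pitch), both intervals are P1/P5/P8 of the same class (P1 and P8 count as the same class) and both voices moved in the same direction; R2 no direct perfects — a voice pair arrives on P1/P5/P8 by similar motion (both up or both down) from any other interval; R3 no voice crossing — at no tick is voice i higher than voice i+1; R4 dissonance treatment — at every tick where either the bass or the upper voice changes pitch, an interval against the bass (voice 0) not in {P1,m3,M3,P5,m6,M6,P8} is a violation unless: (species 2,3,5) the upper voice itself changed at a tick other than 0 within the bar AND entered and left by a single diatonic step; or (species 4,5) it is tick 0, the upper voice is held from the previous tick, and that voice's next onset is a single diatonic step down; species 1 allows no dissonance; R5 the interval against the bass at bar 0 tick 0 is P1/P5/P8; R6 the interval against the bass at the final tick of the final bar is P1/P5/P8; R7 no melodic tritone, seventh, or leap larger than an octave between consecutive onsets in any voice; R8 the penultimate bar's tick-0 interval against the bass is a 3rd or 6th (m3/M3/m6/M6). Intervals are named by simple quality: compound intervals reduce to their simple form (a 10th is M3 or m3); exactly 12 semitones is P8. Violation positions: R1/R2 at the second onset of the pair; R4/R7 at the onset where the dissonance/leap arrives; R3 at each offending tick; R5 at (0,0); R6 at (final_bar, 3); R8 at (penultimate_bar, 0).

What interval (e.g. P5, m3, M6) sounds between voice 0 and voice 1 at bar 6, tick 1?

m3

voice 0=A3 voice 1=C4 -> m3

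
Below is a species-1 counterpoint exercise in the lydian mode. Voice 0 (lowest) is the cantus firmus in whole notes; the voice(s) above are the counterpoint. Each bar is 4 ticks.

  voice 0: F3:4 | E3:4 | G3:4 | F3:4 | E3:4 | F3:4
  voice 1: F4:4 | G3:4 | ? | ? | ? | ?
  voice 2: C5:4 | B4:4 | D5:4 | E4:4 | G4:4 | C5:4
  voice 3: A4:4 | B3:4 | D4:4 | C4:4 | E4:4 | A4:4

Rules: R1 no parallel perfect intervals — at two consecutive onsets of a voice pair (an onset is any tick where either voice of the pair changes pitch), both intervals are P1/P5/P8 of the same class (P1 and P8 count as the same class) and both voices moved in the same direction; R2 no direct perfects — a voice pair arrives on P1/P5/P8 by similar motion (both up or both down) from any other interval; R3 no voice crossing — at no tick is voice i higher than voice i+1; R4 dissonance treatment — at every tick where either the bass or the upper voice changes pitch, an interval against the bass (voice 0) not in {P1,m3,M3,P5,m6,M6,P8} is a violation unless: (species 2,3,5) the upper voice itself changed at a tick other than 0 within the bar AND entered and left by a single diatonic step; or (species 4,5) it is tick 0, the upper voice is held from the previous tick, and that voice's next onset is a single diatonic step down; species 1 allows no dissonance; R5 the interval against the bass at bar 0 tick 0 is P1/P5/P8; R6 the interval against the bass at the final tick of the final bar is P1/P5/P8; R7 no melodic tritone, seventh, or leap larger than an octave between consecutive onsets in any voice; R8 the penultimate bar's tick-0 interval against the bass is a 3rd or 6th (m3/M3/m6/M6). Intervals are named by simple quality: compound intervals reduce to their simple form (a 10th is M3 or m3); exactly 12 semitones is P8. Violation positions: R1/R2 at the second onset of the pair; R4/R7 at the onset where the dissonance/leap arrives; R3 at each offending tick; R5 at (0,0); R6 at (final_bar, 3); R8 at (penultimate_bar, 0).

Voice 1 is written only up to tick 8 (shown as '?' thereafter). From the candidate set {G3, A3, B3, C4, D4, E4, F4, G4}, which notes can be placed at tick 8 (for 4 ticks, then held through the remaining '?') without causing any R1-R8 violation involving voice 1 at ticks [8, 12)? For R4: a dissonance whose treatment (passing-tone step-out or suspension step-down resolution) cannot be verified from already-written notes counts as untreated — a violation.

G3: legal
A3: violates R4
B3: legal
C4: violates R4
D4: violates R2
E4: legal
F4: violates R4,R7
G4: violates R2

{B3, E4, G3}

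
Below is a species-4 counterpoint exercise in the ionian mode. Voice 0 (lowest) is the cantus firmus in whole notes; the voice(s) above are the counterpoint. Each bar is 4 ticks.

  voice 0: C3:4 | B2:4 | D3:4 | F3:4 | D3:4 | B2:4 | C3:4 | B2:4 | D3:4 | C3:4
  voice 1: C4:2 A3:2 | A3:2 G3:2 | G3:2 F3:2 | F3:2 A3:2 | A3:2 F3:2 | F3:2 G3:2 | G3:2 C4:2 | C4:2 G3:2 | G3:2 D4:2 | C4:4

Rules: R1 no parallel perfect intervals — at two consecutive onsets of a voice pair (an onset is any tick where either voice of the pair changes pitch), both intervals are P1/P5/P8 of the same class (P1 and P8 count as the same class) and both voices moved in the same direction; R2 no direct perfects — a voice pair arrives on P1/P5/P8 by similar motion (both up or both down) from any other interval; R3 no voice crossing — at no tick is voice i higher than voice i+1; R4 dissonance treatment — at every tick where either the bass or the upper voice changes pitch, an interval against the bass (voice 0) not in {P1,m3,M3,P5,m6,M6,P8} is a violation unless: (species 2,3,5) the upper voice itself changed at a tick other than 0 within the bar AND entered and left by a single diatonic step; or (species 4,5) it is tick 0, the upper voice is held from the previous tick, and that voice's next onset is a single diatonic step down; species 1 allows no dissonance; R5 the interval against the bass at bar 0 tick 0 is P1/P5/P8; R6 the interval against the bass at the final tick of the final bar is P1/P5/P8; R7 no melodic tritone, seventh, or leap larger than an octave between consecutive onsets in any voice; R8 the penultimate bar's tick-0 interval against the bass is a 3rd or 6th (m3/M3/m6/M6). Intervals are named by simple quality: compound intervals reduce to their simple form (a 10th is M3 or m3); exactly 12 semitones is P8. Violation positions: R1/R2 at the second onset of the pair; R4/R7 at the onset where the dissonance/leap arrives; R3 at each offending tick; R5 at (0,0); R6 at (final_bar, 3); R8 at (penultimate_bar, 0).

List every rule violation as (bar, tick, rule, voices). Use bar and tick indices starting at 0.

(5, 0, R4, (0, 1))
(7, 0, R4, (0, 1))
(8, 0, R4, (0, 1))
(8, 0, R8, (0, 1))
(9, 0, R1, (0, 1))

bar 0: v0=C3 v1=C4 downbeat P8
bar 1: v0=B2 v1=A3 downbeat m7
bar 2: v0=D3 v1=G3 downbeat P4
bar 3: v0=F3 v1=F3 downbeat P1
bar 4: v0=D3 v1=A3 downbeat P5
bar 5: v0=B2 v1=F3 downbeat TT
bar 6: v0=C3 v1=G3 downbeat P5
bar 7: v0=B2 v1=C4 downbeat m2
bar 8: v0=D3 v1=G3 downbeat P4
bar 9: v0=C3 v1=C4 downbeat P8
  -> R4 @ bar 5 tick 0 v(0, 1): B2/F3 TT untreated
  -> R4 @ bar 7 tick 0 v(0, 1): B2/C4 m2 untreated
  -> R4 @ bar 8 tick 0 v(0, 1): D3/G3 P4 untreated
  -> R8 @ bar 8 tick 0 v(0, 1): penult P4 not 3rd/6th
  -> R1 @ bar 9 tick 0 v(0, 1): D3/D4 P8 -> C3/C4 P8 similar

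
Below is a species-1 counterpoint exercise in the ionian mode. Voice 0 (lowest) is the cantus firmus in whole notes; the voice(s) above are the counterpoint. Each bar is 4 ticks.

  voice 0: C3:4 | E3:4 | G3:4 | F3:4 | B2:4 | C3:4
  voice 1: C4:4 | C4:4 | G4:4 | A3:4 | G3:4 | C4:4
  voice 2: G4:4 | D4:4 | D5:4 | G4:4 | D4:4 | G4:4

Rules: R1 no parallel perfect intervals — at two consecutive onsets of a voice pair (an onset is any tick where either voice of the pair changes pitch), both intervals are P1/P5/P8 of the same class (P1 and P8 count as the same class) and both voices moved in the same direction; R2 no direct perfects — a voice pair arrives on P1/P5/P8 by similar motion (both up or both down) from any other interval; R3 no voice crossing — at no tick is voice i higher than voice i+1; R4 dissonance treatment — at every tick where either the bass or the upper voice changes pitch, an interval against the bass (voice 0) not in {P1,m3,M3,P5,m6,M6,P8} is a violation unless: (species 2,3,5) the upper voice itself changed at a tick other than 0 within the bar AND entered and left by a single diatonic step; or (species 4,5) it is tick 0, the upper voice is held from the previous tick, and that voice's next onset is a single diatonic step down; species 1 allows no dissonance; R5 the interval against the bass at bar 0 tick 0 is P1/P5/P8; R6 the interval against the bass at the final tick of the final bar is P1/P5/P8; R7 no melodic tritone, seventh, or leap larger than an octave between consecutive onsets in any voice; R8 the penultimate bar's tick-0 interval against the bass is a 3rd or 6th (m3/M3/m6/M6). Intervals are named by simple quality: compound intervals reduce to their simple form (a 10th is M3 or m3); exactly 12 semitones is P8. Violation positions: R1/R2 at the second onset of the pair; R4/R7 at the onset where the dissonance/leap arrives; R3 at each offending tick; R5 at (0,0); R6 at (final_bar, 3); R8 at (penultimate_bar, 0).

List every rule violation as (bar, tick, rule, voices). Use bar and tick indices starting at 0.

(1, 0, R4, (0, 2))
(2, 0, R2, (0, 1))
(2, 0, R2, (0, 2))
(2, 0, R2, (1, 2))
(3, 0, R4, (0, 2))
(3, 0, R7, (1,))
(4, 0, R2, (1, 2))
(4, 0, R7, (0,))
(5, 0, R1, (1, 2))
(5, 0, R2, (0, 1))
(5, 0, R2, (0, 2))

bar 0: v0=C3 v1=C4 v2=G4 downbeat P5
bar 1: v0=E3 v1=C4 v2=D4 downbeat m7
bar 2: v0=G3 v1=G4 v2=D5 downbeat P5
bar 3: v0=F3 v1=A3 v2=G4 downbeat M2
bar 4: v0=B2 v1=G3 v2=D4 downbeat m3
bar 5: v0=C3 v1=C4 v2=G4 downbeat P5
  -> R4 @ bar 1 tick 0 v(0, 2): E3/D4 m7 untreated
  -> R2 @ bar 2 tick 0 v(0, 1): E3/C4 m6 -> G3/G4 P8 similar
  -> R2 @ bar 2 tick 0 v(0, 2): E3/D4 m7 -> G3/D5 P5 similar
  -> R2 @ bar 2 tick 0 v(1, 2): C4/D4 M2 -> G4/D5 P5 similar
  -> R4 @ bar 3 tick 0 v(0, 2): F3/G4 M2 untreated
  -> R7 @ bar 3 tick 0 v(1,): G4->A3 leap 10st
  -> R2 @ bar 4 tick 0 v(1, 2): A3/G4 m7 -> G3/D4 P5 similar
  -> R7 @ bar 4 tick 0 v(0,): F3->B2 leap 6st
  -> R1 @ bar 5 tick 0 v(1, 2): G3/D4 P5 -> C4/G4 P5 similar
  -> R2 @ bar 5 tick 0 v(0, 1): B2/G3 m6 -> C3/C4 P8 similar
  -> R2 @ bar 5 tick 0 v(0, 2): B2/D4 m3 -> C3/G4 P5 similar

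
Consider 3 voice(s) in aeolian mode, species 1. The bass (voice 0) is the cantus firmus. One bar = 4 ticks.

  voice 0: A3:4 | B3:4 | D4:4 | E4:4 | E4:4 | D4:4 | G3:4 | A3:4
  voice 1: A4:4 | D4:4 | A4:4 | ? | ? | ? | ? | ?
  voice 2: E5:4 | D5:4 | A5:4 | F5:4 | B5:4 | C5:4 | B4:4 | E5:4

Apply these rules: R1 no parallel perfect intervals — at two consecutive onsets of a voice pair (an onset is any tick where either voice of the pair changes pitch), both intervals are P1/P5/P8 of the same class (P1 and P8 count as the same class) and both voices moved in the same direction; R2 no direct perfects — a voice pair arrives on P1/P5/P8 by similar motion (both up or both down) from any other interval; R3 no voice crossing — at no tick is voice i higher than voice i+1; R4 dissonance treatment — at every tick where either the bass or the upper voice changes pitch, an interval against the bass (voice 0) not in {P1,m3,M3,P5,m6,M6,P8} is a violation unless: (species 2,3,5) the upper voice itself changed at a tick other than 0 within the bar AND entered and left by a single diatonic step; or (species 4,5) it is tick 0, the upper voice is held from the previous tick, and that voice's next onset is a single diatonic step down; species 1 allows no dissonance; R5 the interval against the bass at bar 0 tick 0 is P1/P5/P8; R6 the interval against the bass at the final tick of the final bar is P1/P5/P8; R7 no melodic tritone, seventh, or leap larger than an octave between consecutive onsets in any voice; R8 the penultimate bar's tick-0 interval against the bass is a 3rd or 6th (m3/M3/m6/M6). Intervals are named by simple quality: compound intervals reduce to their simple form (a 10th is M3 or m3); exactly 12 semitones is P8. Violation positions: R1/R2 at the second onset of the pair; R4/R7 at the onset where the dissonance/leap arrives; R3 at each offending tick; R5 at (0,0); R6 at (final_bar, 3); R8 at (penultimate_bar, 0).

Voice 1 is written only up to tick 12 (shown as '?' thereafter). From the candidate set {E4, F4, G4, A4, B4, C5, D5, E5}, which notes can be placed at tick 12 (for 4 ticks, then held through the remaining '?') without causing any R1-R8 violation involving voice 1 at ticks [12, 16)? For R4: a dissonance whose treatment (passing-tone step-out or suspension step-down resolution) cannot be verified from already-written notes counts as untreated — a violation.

{C5, E4, G4}

E4: legal
F4: violates R1,R4
G4: legal
A4: violates R4
B4: violates R1
C5: legal
D5: violates R4
E5: violates R2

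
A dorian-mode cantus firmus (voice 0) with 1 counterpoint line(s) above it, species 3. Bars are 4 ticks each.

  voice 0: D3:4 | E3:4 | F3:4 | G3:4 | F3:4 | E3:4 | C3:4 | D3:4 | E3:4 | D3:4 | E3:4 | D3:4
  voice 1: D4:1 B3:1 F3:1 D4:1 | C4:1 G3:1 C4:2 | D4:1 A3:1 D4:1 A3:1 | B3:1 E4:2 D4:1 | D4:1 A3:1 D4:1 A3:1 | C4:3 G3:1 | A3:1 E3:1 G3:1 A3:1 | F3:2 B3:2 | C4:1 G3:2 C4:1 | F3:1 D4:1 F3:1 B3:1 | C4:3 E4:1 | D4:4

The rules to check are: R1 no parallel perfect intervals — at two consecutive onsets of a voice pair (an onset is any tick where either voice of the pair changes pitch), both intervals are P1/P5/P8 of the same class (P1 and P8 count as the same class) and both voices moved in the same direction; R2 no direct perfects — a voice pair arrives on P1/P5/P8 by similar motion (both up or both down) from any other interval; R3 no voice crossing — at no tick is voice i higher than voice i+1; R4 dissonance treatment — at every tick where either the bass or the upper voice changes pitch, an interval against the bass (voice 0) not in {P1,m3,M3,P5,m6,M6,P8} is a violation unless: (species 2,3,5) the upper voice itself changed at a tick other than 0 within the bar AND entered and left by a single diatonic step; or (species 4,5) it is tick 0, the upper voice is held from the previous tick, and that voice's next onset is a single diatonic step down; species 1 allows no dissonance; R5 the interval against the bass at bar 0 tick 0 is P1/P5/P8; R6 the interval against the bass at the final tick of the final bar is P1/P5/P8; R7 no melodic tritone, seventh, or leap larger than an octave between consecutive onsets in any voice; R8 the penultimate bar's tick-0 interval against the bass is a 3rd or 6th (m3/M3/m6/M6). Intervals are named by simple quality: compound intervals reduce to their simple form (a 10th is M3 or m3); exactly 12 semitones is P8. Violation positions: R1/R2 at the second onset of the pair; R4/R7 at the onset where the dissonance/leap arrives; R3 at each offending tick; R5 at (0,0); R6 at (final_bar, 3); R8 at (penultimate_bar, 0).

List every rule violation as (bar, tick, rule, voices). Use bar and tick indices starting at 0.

bar 0: v0=D3 v1=D4 downbeat P8
bar 1: v0=E3 v1=C4 downbeat m6
bar 2: v0=F3 v1=D4 downbeat M6
bar 3: v0=G3 v1=B3 downbeat M3
bar 4: v0=F3 v1=D4 downbeat M6
bar 5: v0=E3 v1=C4 downbeat m6
bar 6: v0=C3 v1=A3 downbeat M6
bar 7: v0=D3 v1=F3 downbeat m3
bar 8: v0=E3 v1=C4 downbeat m6
bar 9: v0=D3 v1=F3 downbeat m3
bar 10: v0=E3 v1=C4 downbeat m6
bar 11: v0=D3 v1=D4 downbeat P8
  -> R7 @ bar 0 tick 2 v(1,): B3->F3 leap 6st
  -> R7 @ bar 7 tick 2 v(1,): F3->B3 leap 6st
  -> R7 @ bar 9 tick 3 v(1,): F3->B3 leap 6st
  -> R1 @ bar 11 tick 0 v(0, 1): E3/E4 P8 -> D3/D4 P8 similar

(0, 2, R7, (1,))
(7, 2, R7, (1,))
(9, 3, R7, (1,))
(11, 0, R1, (0, 1))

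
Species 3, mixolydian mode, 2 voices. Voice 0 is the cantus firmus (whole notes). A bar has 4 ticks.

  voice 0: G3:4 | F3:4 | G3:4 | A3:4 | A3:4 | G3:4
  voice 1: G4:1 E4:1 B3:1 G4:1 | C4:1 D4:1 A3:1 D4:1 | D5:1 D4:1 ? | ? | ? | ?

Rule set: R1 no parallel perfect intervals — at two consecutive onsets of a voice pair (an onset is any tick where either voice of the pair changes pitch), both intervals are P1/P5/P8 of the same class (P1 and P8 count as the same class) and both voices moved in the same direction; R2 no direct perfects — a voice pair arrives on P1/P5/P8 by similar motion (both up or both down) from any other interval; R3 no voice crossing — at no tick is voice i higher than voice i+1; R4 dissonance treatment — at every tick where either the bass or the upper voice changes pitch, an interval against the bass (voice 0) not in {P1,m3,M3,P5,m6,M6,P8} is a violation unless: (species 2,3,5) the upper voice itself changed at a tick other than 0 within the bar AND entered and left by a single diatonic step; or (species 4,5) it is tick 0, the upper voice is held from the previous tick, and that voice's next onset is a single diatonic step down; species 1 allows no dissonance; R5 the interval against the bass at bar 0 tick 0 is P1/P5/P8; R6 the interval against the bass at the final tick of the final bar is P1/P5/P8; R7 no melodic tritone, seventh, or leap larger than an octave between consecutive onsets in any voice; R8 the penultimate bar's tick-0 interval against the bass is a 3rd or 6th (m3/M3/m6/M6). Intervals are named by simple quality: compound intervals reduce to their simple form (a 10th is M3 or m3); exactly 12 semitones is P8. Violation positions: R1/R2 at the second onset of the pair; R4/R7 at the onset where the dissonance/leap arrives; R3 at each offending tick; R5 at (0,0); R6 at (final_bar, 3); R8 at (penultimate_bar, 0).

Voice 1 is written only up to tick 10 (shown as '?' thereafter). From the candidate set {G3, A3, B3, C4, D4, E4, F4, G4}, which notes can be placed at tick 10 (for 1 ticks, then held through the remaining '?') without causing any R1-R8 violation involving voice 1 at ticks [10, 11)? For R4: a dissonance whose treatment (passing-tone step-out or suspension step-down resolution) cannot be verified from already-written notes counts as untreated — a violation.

G3: legal
A3: violates R4
B3: legal
C4: violates R4
D4: legal
E4: legal
F4: violates R4
G4: legal

{B3, D4, E4, G3, G4}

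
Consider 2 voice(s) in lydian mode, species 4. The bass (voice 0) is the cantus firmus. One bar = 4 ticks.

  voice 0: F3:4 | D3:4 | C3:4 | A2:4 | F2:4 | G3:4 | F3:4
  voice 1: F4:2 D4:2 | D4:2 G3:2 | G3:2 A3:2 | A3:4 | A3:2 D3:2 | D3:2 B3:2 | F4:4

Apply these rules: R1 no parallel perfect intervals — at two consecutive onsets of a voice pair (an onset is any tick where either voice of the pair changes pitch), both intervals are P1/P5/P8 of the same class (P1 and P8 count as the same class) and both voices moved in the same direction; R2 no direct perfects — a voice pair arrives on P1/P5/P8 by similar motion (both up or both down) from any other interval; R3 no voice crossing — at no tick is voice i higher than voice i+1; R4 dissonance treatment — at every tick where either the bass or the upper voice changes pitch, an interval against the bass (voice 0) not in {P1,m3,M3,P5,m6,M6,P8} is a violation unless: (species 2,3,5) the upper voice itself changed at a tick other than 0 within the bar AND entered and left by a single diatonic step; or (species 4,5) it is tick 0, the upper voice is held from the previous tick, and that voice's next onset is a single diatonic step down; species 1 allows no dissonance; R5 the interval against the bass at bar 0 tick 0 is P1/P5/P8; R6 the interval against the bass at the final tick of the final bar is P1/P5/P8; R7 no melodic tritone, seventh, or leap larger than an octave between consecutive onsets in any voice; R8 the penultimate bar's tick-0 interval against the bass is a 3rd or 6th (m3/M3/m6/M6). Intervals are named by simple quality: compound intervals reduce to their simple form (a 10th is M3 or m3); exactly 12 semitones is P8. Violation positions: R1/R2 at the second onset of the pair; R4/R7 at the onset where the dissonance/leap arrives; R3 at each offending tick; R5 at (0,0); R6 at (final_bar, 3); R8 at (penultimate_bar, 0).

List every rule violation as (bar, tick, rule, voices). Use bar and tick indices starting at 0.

(1, 2, R4, (0, 1))
(5, 0, R3, (0, 1))
(5, 0, R4, (0, 1))
(5, 0, R7, (0,))
(5, 0, R8, (0, 1))
(5, 1, R3, (0, 1))
(6, 0, R7, (1,))

bar 0: v0=F3 v1=F4 downbeat P8
bar 1: v0=D3 v1=D4 downbeat P8
bar 2: v0=C3 v1=G3 downbeat P5
bar 3: v0=A2 v1=A3 downbeat P8
bar 4: v0=F2 v1=A3 downbeat M3
bar 5: v0=G3 v1=D3 downbeat P4
bar 6: v0=F3 v1=F4 downbeat P8
  -> R4 @ bar 1 tick 2 v(0, 1): D3/G3 P4 untreated
  -> R3 @ bar 5 tick 0 v(0, 1): G3 above D3
  -> R4 @ bar 5 tick 0 v(0, 1): G3/D3 P4 untreated
  -> R7 @ bar 5 tick 0 v(0,): F2->G3 leap 14st
  -> R8 @ bar 5 tick 0 v(0, 1): penult P4 not 3rd/6th
  -> R3 @ bar 5 tick 1 v(0, 1): G3 above D3
  -> R7 @ bar 6 tick 0 v(1,): B3->F4 leap 6st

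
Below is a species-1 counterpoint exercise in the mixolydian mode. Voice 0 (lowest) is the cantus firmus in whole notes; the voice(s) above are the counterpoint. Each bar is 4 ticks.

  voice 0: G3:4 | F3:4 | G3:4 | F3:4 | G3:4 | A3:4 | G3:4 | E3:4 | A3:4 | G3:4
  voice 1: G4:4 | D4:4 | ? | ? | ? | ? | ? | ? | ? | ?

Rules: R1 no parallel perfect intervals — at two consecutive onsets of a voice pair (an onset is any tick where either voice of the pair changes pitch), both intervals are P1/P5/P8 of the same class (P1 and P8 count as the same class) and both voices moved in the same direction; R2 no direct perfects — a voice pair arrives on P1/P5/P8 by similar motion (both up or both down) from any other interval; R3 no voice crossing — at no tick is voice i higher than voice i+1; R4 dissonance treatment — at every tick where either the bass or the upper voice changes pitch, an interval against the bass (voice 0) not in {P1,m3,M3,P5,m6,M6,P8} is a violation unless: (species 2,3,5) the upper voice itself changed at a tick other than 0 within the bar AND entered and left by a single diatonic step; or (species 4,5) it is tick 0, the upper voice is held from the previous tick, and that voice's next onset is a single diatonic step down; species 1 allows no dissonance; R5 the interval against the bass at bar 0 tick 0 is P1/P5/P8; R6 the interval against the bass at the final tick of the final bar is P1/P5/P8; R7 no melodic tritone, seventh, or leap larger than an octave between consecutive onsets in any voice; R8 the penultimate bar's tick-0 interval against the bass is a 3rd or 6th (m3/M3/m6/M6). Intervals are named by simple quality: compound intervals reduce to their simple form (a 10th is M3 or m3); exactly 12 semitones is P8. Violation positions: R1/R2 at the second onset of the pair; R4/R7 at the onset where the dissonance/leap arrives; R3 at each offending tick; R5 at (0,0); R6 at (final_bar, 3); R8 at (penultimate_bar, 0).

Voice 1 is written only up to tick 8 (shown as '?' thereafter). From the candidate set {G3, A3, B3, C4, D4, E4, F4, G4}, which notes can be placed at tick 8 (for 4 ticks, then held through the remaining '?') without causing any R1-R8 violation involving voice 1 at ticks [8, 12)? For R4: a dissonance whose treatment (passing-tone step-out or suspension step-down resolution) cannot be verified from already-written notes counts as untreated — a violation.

G3: legal
A3: violates R4
B3: legal
C4: violates R4
D4: legal
E4: legal
F4: violates R4
G4: violates R2

{B3, D4, E4, G3}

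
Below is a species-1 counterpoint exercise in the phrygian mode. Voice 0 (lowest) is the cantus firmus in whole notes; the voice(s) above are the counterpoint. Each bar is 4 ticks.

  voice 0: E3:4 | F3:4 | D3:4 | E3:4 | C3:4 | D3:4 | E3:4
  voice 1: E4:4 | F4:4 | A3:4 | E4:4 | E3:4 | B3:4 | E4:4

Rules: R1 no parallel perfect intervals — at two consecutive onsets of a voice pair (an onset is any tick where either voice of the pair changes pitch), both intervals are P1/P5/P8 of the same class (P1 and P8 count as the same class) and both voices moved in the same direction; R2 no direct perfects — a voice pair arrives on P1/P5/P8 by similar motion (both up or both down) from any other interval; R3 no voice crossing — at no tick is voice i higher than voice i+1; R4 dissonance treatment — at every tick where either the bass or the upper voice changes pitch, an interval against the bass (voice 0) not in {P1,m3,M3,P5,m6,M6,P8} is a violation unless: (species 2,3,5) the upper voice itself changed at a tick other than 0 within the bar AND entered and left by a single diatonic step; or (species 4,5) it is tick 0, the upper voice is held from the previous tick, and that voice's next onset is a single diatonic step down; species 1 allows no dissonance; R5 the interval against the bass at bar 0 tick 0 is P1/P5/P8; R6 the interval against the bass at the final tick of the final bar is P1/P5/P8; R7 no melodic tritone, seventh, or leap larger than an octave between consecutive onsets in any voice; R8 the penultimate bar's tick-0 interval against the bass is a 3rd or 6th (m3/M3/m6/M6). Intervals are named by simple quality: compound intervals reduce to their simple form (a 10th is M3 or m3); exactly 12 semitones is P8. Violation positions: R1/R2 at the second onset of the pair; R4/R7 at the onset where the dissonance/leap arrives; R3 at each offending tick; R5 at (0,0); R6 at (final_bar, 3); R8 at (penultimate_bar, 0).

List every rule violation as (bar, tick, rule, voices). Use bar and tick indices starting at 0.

(1, 0, R1, (0, 1))
(2, 0, R2, (0, 1))
(3, 0, R2, (0, 1))
(6, 0, R2, (0, 1))

bar 0: v0=E3 v1=E4 downbeat P8
bar 1: v0=F3 v1=F4 downbeat P8
bar 2: v0=D3 v1=A3 downbeat P5
bar 3: v0=E3 v1=E4 downbeat P8
bar 4: v0=C3 v1=E3 downbeat M3
bar 5: v0=D3 v1=B3 downbeat M6
bar 6: v0=E3 v1=E4 downbeat P8
  -> R1 @ bar 1 tick 0 v(0, 1): E3/E4 P8 -> F3/F4 P8 similar
  -> R2 @ bar 2 tick 0 v(0, 1): F3/F4 P8 -> D3/A3 P5 similar
  -> R2 @ bar 3 tick 0 v(0, 1): D3/A3 P5 -> E3/E4 P8 similar
  -> R2 @ bar 6 tick 0 v(0, 1): D3/B3 M6 -> E3/E4 P8 similar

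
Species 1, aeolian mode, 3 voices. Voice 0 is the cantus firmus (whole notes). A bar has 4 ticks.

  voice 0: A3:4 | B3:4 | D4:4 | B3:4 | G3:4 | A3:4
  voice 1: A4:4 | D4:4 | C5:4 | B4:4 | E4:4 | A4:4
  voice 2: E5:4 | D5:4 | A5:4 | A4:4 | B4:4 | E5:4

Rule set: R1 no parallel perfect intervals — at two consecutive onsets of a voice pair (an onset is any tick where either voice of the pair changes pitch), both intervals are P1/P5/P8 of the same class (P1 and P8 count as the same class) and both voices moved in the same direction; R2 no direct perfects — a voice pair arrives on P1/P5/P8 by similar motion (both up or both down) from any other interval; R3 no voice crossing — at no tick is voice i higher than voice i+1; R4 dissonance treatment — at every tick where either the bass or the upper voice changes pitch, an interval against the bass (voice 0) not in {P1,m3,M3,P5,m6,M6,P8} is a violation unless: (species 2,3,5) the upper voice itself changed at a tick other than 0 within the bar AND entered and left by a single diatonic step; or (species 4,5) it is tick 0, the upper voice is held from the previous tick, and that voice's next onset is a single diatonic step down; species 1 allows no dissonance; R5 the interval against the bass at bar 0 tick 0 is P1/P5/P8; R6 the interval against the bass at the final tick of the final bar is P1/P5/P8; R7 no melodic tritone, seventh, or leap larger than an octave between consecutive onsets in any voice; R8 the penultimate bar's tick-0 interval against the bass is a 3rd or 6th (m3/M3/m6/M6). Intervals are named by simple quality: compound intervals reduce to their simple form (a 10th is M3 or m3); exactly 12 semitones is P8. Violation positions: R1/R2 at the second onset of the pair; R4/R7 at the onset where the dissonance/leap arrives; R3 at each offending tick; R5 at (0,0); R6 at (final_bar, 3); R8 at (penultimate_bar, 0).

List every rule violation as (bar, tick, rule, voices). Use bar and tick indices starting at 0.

bar 0: v0=A3 v1=A4 v2=E5 downbeat P5
bar 1: v0=B3 v1=D4 v2=D5 downbeat m3
bar 2: v0=D4 v1=C5 v2=A5 downbeat P5
bar 3: v0=B3 v1=B4 v2=A4 downbeat m7
bar 4: v0=G3 v1=E4 v2=B4 downbeat M3
bar 5: v0=A3 v1=A4 v2=E5 downbeat P5
  -> R2 @ bar 1 tick 0 v(1, 2): A4/E5 P5 -> D4/D5 P8 similar
  -> R2 @ bar 2 tick 0 v(0, 2): B3/D5 m3 -> D4/A5 P5 similar
  -> R4 @ bar 2 tick 0 v(0, 1): D4/C5 m7 untreated
  -> R7 @ bar 2 tick 0 v(1,): D4->C5 leap 10st
  -> R2 @ bar 3 tick 0 v(0, 1): D4/C5 m7 -> B3/B4 P8 similar
  -> R3 @ bar 3 tick 0 v(1, 2): B4 above A4
  -> R4 @ bar 3 tick 0 v(0, 2): B3/A4 m7 untreated
  -> R3 @ bar 3 tick 1 v(1, 2): B4 above A4
  -> R3 @ bar 3 tick 2 v(1, 2): B4 above A4
  -> R3 @ bar 3 tick 3 v(1, 2): B4 above A4
  -> R1 @ bar 5 tick 0 v(1, 2): E4/B4 P5 -> A4/E5 P5 similar
  -> R2 @ bar 5 tick 0 v(0, 1): G3/E4 M6 -> A3/A4 P8 similar
  -> R2 @ bar 5 tick 0 v(0, 2): G3/B4 M3 -> A3/E5 P5 similar

(1, 0, R2, (1, 2))
(2, 0, R2, (0, 2))
(2, 0, R4, (0, 1))
(2, 0, R7, (1,))
(3, 0, R2, (0, 1))
(3, 0, R3, (1, 2))
(3, 0, R4, (0, 2))
(3, 1, R3, (1, 2))
(3, 2, R3, (1, 2))
(3, 3, R3, (1, 2))
(5, 0, R1, (1, 2))
(5, 0, R2, (0, 1))
(5, 0, R2, (0, 2))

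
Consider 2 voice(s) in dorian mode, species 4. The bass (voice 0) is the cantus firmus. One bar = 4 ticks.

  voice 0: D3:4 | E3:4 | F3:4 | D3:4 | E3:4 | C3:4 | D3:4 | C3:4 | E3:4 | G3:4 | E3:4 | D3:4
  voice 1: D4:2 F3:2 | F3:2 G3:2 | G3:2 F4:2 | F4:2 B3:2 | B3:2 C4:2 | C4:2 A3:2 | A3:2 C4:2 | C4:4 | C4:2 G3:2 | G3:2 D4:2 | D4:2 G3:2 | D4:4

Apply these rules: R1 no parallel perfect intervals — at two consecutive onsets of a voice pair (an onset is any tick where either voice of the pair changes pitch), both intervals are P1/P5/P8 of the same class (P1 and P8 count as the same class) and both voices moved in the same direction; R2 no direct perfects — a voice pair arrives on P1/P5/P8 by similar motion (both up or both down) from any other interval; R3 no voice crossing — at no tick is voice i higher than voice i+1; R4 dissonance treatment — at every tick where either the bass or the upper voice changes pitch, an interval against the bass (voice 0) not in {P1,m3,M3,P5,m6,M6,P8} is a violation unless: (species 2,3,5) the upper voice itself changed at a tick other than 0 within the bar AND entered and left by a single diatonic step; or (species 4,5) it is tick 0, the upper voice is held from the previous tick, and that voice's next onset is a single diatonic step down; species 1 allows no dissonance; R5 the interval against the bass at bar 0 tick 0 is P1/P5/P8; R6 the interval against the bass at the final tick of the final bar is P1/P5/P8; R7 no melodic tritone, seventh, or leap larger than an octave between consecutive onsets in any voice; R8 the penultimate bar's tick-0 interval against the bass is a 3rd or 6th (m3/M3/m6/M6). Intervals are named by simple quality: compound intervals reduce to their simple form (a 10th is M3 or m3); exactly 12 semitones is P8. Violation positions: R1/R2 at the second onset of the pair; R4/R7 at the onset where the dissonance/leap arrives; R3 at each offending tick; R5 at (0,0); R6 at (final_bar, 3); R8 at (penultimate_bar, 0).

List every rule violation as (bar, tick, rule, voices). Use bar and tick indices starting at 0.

bar 0: v0=D3 v1=D4 downbeat P8
bar 1: v0=E3 v1=F3 downbeat m2
bar 2: v0=F3 v1=G3 downbeat M2
bar 3: v0=D3 v1=F4 downbeat m3
bar 4: v0=E3 v1=B3 downbeat P5
bar 5: v0=C3 v1=C4 downbeat P8
bar 6: v0=D3 v1=A3 downbeat P5
bar 7: v0=C3 v1=C4 downbeat P8
bar 8: v0=E3 v1=C4 downbeat m6
bar 9: v0=G3 v1=G3 downbeat P1
bar 10: v0=E3 v1=D4 downbeat m7
bar 11: v0=D3 v1=D4 downbeat P8
  -> R4 @ bar 1 tick 0 v(0, 1): E3/F3 m2 untreated
  -> R4 @ bar 2 tick 0 v(0, 1): F3/G3 M2 untreated
  -> R7 @ bar 2 tick 2 v(1,): G3->F4 leap 10st
  -> R7 @ bar 3 tick 2 v(1,): F4->B3 leap 6st
  -> R4 @ bar 6 tick 2 v(0, 1): D3/C4 m7 untreated
  -> R4 @ bar 10 tick 0 v(0, 1): E3/D4 m7 untreated
  -> R8 @ bar 10 tick 0 v(0, 1): penult m7 not 3rd/6th

(1, 0, R4, (0, 1))
(2, 0, R4, (0, 1))
(2, 2, R7, (1,))
(3, 2, R7, (1,))
(6, 2, R4, (0, 1))
(10, 0, R4, (0, 1))
(10, 0, R8, (0, 1))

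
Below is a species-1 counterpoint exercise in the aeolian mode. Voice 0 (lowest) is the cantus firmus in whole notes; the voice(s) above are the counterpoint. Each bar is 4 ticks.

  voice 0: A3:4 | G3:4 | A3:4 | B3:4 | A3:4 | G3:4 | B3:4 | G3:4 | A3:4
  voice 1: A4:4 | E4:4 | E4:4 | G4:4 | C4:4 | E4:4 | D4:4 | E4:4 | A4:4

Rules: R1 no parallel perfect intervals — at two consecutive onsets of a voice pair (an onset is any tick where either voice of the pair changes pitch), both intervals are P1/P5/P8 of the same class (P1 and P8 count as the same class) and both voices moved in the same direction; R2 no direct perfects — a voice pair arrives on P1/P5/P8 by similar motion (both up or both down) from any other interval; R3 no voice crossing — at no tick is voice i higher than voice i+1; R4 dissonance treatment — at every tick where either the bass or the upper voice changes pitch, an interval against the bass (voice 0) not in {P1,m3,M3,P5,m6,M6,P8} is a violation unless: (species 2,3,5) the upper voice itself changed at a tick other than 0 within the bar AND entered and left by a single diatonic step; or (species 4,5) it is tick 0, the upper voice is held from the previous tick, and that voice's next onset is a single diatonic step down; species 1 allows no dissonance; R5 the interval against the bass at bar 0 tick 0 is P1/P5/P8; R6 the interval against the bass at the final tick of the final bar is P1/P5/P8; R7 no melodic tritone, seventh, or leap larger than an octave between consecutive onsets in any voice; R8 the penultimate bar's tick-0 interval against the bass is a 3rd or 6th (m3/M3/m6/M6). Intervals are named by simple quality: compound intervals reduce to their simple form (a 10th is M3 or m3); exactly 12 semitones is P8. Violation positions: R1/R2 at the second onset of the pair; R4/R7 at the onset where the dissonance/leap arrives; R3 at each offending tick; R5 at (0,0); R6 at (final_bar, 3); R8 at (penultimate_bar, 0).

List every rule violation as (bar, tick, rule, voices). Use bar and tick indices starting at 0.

bar 0: v0=A3 v1=A4 downbeat P8
bar 1: v0=G3 v1=E4 downbeat M6
bar 2: v0=A3 v1=E4 downbeat P5
bar 3: v0=B3 v1=G4 downbeat m6
bar 4: v0=A3 v1=C4 downbeat m3
bar 5: v0=G3 v1=E4 downbeat M6
bar 6: v0=B3 v1=D4 downbeat m3
bar 7: v0=G3 v1=E4 downbeat M6
bar 8: v0=A3 v1=A4 downbeat P8
  -> R2 @ bar 8 tick 0 v(0, 1): G3/E4 M6 -> A3/A4 P8 similar

(8, 0, R2, (0, 1))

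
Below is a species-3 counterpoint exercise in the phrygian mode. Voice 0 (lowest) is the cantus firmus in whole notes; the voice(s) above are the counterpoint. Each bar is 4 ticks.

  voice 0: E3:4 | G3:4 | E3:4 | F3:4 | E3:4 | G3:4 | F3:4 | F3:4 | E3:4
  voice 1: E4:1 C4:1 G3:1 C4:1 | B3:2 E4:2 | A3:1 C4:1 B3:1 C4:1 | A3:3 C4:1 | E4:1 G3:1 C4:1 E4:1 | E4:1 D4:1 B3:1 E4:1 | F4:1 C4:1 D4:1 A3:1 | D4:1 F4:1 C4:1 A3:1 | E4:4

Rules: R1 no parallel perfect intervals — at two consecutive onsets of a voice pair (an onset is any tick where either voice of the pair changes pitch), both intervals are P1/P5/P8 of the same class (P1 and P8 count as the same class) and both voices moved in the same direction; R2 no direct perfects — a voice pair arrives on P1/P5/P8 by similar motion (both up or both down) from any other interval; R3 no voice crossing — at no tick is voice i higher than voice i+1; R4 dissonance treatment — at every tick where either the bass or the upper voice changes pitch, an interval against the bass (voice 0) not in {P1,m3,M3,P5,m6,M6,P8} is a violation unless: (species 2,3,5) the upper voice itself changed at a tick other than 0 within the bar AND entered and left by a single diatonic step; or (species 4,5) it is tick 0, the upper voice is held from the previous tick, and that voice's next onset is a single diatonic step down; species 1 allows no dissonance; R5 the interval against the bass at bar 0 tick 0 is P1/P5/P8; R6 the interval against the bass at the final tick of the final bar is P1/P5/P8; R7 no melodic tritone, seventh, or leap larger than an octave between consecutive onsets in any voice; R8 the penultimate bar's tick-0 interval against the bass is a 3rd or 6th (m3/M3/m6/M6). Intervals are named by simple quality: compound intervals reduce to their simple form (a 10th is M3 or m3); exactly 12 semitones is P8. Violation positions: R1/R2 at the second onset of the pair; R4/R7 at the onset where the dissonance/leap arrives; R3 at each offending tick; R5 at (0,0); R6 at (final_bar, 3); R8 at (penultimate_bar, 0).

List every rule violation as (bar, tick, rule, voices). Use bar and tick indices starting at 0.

bar 0: v0=E3 v1=E4 downbeat P8
bar 1: v0=G3 v1=B3 downbeat M3
bar 2: v0=E3 v1=A3 downbeat P4
bar 3: v0=F3 v1=A3 downbeat M3
bar 4: v0=E3 v1=E4 downbeat P8
bar 5: v0=G3 v1=E4 downbeat M6
bar 6: v0=F3 v1=F4 downbeat P8
bar 7: v0=F3 v1=D4 downbeat M6
bar 8: v0=E3 v1=E4 downbeat P8
  -> R4 @ bar 2 tick 0 v(0, 1): E3/A3 P4 untreated

(2, 0, R4, (0, 1))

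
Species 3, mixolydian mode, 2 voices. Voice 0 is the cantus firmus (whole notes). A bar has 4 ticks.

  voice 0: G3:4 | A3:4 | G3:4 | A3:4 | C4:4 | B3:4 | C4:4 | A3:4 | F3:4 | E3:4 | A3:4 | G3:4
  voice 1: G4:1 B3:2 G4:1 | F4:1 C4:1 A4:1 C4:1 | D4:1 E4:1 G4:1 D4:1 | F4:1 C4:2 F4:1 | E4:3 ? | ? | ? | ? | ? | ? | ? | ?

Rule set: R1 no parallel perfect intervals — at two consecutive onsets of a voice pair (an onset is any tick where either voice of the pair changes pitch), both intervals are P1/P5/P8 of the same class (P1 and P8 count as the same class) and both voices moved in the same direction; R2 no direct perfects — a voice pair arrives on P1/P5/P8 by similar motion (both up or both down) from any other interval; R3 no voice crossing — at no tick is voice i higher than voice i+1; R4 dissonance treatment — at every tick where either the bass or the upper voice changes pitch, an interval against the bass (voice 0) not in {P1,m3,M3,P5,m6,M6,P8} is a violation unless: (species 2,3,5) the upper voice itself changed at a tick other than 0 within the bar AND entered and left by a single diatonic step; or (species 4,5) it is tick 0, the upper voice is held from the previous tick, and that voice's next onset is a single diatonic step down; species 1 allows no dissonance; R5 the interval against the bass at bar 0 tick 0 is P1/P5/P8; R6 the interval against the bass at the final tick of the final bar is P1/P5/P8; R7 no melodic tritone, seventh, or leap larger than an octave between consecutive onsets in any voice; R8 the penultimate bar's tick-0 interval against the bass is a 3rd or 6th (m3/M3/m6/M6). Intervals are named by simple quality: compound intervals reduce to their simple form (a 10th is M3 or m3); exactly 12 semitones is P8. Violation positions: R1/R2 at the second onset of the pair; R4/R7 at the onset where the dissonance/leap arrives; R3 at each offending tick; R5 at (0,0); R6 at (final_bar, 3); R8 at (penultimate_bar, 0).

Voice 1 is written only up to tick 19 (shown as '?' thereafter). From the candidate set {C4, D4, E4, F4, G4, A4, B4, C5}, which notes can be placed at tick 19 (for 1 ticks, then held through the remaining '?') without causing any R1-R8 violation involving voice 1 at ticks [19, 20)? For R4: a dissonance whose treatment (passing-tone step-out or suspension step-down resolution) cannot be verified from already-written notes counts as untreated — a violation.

{A4, C4, C5, E4, G4}

C4: legal
D4: violates R4
E4: legal
F4: violates R4
G4: legal
A4: legal
B4: violates R4
C5: legal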